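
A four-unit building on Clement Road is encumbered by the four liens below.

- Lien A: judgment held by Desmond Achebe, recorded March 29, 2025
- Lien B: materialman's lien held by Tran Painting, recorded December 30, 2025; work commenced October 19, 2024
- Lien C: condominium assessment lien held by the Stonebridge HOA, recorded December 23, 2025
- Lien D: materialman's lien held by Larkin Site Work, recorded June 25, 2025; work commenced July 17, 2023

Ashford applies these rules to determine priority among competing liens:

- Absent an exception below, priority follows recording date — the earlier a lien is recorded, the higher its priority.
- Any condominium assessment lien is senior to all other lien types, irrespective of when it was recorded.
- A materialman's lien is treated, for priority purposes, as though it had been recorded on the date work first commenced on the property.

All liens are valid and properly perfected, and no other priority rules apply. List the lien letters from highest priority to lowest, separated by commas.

Adjusting effective dates: B's effective date is October 19, 2024, when work began; D relates back to July 17, 2023 (work commenced).
As a condominium assessment lien, C is senior to every other lien.
Ordering the rest by effective date: D (July 17, 2023), B (October 19, 2024), A (March 29, 2025).

C, D, B, A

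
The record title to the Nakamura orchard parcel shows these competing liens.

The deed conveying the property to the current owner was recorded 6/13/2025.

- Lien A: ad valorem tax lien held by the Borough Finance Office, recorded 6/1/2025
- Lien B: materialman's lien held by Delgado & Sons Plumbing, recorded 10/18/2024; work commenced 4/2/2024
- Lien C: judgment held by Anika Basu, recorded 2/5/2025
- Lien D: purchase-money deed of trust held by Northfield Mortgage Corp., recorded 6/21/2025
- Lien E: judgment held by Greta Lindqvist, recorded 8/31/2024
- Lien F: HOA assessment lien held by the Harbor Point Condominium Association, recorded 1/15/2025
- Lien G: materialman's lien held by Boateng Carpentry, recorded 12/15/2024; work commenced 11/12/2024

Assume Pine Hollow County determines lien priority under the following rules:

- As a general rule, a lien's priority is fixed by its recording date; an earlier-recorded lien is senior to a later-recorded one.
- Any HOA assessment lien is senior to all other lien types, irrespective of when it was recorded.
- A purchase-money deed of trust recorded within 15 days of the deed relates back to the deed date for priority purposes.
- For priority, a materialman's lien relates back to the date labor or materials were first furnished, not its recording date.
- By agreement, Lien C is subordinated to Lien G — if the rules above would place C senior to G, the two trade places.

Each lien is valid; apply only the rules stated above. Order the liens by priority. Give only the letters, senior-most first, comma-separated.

Adjusting effective dates: B's effective date is 4/2/2024, when work began; D was recorded within the 15-day window, so its effective date is the deed date 6/13/2025; G's effective date is 11/12/2024, when work began.
F is an HOA assessment lien, so it outranks all other liens regardless of date.
Remaining liens by effective date: B (4/2/2024), E (8/31/2024), G (11/12/2024), C (2/5/2025), A (6/1/2025), D (6/13/2025).
C already ranks below G; the subordination has no effect.

F, B, E, G, C, A, D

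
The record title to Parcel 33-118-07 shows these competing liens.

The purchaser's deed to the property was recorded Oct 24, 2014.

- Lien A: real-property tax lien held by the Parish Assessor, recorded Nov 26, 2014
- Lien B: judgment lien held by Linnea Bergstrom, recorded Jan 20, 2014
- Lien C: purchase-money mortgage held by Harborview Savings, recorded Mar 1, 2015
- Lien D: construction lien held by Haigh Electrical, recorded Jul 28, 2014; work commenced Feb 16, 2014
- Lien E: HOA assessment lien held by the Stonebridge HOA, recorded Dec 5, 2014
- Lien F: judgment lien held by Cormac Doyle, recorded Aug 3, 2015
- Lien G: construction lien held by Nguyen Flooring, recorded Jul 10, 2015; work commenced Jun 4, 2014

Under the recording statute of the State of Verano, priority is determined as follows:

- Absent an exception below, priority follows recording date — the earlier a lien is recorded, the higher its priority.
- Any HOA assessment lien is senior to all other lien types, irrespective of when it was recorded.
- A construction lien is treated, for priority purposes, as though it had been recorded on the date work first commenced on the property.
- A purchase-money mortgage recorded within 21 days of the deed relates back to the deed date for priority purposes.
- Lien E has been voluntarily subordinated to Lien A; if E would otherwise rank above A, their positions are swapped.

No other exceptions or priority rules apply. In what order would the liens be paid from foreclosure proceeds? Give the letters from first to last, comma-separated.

A, B, D, G, E, C, F

Effective dates: C missed the 21-day window (128 days after the deed), so its recording date stands; D's effective date is Feb 16, 2014, when work began; G is treated as recorded Jun 4, 2014, the work-commencement date.
As an HOA assessment lien, E is senior to every other lien.
Among the remaining liens, by effective date: B (Jan 20, 2014), D (Feb 16, 2014), G (Jun 4, 2014), A (Nov 26, 2014), C (Mar 1, 2015), F (Aug 3, 2015).
The subordination applies — E was senior to A — so E and A swap.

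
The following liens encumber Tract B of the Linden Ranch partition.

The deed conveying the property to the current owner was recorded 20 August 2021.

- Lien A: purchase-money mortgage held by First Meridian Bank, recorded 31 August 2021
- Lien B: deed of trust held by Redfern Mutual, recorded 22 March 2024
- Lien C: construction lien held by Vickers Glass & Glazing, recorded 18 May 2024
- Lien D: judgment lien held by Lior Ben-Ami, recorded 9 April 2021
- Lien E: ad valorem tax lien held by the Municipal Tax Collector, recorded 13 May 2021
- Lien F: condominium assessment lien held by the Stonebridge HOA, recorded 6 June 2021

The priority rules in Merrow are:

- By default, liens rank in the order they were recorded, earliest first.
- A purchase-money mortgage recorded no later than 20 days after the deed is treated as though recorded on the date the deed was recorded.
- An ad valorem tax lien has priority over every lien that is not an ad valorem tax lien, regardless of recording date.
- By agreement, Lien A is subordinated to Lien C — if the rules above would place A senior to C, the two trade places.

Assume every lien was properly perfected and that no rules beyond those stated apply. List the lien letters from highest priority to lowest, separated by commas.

Adjusting effective dates: A was recorded within the 20-day window, so its effective date is the deed date 20 August 2021.
E, as an ad valorem tax lien, has superpriority and ranks first.
The other liens, earliest effective date first: D (9 April 2021), F (6 June 2021), A (20 August 2021), B (22 March 2024), C (18 May 2024).
A is senior to C before the subordination, so the two trade places.

E, D, F, C, B, A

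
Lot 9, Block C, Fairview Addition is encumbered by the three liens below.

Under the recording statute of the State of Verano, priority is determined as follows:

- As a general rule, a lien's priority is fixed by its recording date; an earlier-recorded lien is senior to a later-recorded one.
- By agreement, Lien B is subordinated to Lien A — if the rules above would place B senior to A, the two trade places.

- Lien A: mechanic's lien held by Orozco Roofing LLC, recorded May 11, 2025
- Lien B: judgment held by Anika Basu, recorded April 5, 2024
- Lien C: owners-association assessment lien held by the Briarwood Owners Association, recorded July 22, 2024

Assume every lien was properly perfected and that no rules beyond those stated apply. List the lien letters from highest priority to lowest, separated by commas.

A, C, B

Ordering by effective date: B (April 5, 2024), C (July 22, 2024), A (May 11, 2025).
Because B would otherwise rank above A, the subordination swaps them.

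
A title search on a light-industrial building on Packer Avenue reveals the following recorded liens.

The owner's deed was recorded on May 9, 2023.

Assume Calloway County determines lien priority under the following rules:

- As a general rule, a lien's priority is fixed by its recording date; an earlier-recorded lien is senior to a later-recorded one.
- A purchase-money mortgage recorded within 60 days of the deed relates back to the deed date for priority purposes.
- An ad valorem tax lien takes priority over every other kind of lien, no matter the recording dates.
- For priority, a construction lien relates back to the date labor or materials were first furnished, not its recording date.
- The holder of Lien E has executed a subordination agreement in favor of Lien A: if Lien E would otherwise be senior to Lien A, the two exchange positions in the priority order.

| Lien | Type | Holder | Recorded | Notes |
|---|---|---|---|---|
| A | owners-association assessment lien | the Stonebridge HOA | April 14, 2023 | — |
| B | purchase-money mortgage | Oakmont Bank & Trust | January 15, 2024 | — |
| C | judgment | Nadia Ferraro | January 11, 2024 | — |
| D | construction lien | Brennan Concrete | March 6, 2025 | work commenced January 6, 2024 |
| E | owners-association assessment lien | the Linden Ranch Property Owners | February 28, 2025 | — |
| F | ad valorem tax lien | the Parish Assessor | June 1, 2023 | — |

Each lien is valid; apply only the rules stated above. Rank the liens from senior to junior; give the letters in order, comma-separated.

Effective dates after the stated exceptions: B was recorded 251 days after the deed — beyond 60 days — so no relation-back applies; D's effective date is January 6, 2024, when work began.
F is an ad valorem tax lien and takes priority over every other lien.
Remaining liens by effective date: A (April 14, 2023), D (January 6, 2024), C (January 11, 2024), B (January 15, 2024), E (February 28, 2025).
E is already junior to A, so the subordination agreement changes nothing.

F, A, D, C, B, E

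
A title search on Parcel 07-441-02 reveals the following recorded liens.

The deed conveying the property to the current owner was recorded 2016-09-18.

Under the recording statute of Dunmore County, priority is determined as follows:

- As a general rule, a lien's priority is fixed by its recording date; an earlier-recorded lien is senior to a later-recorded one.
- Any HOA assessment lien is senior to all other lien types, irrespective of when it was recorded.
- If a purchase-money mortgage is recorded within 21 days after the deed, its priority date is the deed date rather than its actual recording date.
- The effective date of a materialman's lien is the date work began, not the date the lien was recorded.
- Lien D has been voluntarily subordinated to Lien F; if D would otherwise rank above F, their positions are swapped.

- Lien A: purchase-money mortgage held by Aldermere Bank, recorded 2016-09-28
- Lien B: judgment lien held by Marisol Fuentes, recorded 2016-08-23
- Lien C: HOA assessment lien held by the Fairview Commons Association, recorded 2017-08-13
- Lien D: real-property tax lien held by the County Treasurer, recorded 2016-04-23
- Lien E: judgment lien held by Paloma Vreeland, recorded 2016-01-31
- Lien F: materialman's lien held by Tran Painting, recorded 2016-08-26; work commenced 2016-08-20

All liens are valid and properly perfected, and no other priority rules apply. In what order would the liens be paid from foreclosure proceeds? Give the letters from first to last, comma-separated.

Effective dates: A's effective date is the deed date, 2016-09-18; F's effective date is 2016-08-20, when work began.
C, as an HOA assessment lien, has superpriority and ranks first.
Ordering the rest by effective date: E (2016-01-31), D (2016-04-23), F (2016-08-20), B (2016-08-23), A (2016-09-18).
D is senior to F before the subordination, so the two trade places.

C, E, F, D, B, A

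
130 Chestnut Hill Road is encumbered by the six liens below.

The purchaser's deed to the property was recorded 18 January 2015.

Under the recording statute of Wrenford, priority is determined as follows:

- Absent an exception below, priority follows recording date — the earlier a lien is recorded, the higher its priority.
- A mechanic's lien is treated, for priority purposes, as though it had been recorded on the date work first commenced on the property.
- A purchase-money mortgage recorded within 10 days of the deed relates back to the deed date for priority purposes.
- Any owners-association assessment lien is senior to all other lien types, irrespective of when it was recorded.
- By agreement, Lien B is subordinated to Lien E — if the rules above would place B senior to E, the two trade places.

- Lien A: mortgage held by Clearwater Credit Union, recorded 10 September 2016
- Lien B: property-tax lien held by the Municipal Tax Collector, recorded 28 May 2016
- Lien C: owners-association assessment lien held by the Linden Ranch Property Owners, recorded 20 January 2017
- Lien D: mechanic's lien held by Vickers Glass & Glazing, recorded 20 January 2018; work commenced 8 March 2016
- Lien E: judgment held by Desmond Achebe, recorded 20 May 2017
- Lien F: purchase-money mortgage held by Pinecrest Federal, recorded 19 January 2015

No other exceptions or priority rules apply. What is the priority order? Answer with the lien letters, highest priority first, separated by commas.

First, effective dates: D relates back to 8 March 2016 (work commenced); F was recorded within the 10-day window, so its effective date is the deed date 18 January 2015.
C is an owners-association assessment lien, so it outranks all other liens regardless of date.
Remaining liens by effective date: F (18 January 2015), D (8 March 2016), B (28 May 2016), A (10 September 2016), E (20 May 2017).
The subordination applies — B was senior to E — so B and E swap.

C, F, D, E, A, B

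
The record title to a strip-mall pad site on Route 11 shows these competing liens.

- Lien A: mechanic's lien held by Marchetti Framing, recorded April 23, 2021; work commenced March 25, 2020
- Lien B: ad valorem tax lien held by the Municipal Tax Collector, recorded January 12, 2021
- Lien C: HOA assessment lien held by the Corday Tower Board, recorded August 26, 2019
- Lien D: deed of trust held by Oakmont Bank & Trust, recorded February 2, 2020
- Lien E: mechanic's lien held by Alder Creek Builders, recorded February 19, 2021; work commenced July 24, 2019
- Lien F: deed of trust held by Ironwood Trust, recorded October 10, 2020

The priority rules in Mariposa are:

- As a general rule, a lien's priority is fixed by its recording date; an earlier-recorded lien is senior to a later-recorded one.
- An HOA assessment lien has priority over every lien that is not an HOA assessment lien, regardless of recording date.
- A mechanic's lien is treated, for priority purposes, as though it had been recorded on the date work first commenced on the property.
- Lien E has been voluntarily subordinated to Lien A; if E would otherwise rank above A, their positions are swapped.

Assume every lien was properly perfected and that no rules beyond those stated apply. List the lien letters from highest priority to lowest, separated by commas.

Effective dates after the stated exceptions: A's effective date is March 25, 2020, when work began; E's effective date is July 24, 2019, when work began.
As an HOA assessment lien, C is senior to every other lien.
Ordering the rest by effective date: E (July 24, 2019), D (February 2, 2020), A (March 25, 2020), F (October 10, 2020), B (January 12, 2021).
Because E would otherwise rank above A, the subordination swaps them.

C, A, D, E, F, B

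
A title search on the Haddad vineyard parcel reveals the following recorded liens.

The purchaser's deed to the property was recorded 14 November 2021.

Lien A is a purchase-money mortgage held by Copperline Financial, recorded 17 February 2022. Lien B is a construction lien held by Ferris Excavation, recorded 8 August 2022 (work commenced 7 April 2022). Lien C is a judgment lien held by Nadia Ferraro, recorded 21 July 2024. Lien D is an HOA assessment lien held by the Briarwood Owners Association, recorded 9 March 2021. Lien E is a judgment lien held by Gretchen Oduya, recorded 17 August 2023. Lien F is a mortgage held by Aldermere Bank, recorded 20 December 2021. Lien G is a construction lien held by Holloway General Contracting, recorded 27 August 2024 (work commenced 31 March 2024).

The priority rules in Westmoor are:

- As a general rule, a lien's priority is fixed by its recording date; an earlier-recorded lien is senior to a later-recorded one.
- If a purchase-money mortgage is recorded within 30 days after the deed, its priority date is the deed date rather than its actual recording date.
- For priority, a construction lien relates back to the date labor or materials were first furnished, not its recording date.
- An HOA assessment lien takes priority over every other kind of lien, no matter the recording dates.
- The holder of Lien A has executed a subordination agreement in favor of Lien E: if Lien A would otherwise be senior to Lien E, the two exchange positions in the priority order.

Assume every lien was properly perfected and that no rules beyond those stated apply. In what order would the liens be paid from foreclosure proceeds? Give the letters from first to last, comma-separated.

Effective dates after the stated exceptions: A was recorded 95 days after the deed, outside the 30-day window, so it keeps its recording date; B is treated as recorded 7 April 2022, the work-commencement date; G relates back to 31 March 2024 (work commenced).
D is an HOA assessment lien and takes priority over every other lien.
Remaining liens by effective date: F (20 December 2021), A (17 February 2022), B (7 April 2022), E (17 August 2023), G (31 March 2024), C (21 July 2024).
Because A would otherwise rank above E, the subordination swaps them.

D, F, E, B, A, G, C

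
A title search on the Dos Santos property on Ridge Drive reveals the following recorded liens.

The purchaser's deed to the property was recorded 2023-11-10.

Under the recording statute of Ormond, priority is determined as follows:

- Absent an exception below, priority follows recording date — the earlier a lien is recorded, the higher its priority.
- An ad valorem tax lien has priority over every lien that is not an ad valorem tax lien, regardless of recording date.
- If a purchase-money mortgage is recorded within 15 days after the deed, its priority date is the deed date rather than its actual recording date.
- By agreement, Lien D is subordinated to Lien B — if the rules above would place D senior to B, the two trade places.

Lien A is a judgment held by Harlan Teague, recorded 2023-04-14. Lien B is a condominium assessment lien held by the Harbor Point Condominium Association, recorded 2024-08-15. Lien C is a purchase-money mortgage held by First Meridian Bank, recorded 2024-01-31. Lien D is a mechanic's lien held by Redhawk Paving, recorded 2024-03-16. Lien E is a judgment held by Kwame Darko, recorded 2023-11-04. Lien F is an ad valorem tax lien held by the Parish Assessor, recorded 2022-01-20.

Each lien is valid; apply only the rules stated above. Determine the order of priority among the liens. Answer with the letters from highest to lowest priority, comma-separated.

F, A, E, C, B, D

Effective dates after the stated exceptions: C was recorded 82 days after the deed, outside the 15-day window, so it keeps its recording date.
F, as an ad valorem tax lien, has superpriority and ranks first.
Remaining liens by effective date: A (2023-04-14), E (2023-11-04), C (2024-01-31), D (2024-03-16), B (2024-08-15).
Because D would otherwise rank above B, the subordination swaps them.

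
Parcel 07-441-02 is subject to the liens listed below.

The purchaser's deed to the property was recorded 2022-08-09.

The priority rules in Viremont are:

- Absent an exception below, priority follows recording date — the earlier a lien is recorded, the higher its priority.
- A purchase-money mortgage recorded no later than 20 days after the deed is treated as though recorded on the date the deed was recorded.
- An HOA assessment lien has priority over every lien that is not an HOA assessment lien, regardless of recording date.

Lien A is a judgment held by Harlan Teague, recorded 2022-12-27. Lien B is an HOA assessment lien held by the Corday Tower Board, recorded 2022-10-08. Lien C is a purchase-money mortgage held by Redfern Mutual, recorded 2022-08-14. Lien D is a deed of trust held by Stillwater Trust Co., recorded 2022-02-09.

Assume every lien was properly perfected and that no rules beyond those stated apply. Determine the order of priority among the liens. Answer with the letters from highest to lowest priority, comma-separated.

B, D, C, A

Adjusting effective dates: C's effective date is the deed date, 2022-08-09.
B, as an HOA assessment lien, has superpriority and ranks first.
Ordering the rest by effective date: D (2022-02-09), C (2022-08-09), A (2022-12-27).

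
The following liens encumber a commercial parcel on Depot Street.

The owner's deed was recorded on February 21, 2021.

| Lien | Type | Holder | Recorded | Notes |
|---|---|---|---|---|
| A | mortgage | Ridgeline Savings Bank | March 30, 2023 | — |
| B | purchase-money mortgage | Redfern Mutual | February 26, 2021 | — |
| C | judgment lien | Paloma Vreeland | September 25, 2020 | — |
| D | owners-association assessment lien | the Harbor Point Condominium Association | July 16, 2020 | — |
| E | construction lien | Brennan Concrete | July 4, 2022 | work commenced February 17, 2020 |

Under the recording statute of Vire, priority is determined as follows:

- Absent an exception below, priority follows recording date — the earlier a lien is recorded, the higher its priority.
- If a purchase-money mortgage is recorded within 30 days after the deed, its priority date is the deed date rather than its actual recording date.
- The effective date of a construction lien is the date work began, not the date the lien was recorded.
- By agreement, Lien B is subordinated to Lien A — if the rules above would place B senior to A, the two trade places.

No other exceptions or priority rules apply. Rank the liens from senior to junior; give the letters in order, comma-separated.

Effective dates: B was recorded within the 30-day window, so its effective date is the deed date February 21, 2021; E's effective date is February 17, 2020, when work began.
By effective date, earliest first: E (February 17, 2020), D (July 16, 2020), C (September 25, 2020), B (February 21, 2021), A (March 30, 2023).
The subordination applies — B was senior to A — so B and A swap.

E, D, C, A, B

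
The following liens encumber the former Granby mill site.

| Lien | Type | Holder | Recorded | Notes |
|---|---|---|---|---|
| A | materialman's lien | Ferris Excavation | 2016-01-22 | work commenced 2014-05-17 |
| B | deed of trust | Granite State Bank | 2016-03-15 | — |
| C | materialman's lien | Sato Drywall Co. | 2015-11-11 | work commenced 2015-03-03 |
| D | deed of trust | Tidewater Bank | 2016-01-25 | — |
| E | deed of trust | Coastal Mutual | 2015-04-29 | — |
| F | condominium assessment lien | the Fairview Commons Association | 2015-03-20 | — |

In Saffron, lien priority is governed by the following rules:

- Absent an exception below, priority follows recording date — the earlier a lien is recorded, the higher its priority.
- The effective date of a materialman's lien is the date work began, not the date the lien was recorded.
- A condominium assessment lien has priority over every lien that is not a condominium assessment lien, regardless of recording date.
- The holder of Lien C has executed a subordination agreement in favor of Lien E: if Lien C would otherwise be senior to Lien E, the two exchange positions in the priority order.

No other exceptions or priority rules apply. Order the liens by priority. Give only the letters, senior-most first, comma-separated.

First, effective dates: A's effective date is 2014-05-17, when work began; C relates back to 2015-03-03 (work commenced).
F, as a condominium assessment lien, has superpriority and ranks first.
Remaining liens by effective date: A (2014-05-17), C (2015-03-03), E (2015-04-29), D (2016-01-25), B (2016-03-15).
Because C would otherwise rank above E, the subordination swaps them.

F, A, E, C, D, B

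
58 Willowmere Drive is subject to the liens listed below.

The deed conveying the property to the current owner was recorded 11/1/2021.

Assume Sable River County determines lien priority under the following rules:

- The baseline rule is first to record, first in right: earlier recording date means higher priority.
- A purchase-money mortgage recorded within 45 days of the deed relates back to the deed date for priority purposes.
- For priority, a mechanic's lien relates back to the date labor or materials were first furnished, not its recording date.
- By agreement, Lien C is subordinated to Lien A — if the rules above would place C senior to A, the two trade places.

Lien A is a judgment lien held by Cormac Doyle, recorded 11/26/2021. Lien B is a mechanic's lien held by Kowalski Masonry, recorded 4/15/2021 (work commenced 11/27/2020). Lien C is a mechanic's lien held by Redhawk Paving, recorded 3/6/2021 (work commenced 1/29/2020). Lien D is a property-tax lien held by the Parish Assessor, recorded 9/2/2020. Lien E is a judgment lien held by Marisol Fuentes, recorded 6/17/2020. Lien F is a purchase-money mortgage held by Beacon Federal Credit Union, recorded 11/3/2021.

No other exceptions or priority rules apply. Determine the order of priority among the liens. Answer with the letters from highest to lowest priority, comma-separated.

A, E, D, B, F, C

First, effective dates: B relates back to 11/27/2020 (work commenced); C relates back to 1/29/2020 (work commenced); F relates back to the deed date 11/1/2021.
Ordering by effective date: C (1/29/2020), E (6/17/2020), D (9/2/2020), B (11/27/2020), F (11/1/2021), A (11/26/2021).
Because C would otherwise rank above A, the subordination swaps them.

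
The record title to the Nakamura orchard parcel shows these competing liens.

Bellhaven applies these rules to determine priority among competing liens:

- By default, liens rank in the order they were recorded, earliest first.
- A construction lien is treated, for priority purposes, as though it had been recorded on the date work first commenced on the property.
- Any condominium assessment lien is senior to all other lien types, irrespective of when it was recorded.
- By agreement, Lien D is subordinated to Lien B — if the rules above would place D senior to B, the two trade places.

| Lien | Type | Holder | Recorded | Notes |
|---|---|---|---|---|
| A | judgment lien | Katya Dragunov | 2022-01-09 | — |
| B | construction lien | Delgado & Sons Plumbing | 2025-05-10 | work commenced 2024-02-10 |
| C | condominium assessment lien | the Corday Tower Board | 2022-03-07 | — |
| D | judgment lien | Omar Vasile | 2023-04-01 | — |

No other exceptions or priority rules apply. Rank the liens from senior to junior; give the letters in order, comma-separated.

Effective dates: B is treated as recorded 2024-02-10, the work-commencement date.
As a condominium assessment lien, C is senior to every other lien.
Ordering the rest by effective date: A (2022-01-09), D (2023-04-01), B (2024-02-10).
Because D would otherwise rank above B, the subordination swaps them.

C, A, B, D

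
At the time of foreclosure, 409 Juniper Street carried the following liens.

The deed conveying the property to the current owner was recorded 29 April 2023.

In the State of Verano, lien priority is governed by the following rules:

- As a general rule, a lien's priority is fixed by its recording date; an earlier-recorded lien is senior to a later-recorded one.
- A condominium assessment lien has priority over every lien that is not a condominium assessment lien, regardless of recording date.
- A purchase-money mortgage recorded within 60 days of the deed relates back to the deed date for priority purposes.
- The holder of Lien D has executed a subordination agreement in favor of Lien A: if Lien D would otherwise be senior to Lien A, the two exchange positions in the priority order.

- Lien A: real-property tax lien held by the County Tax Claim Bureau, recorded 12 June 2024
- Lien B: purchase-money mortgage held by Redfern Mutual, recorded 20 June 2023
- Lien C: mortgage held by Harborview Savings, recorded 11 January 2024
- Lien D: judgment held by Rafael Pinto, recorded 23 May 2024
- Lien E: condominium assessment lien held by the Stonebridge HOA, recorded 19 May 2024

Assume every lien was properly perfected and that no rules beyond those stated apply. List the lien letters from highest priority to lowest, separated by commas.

Effective dates: B was recorded within the 60-day window, so its effective date is the deed date 29 April 2023.
E is a condominium assessment lien, so it outranks all other liens regardless of date.
The other liens, earliest effective date first: B (29 April 2023), C (11 January 2024), D (23 May 2024), A (12 June 2024).
D would otherwise be senior to A, so under the subordination agreement D and A exchange positions.

E, B, C, A, D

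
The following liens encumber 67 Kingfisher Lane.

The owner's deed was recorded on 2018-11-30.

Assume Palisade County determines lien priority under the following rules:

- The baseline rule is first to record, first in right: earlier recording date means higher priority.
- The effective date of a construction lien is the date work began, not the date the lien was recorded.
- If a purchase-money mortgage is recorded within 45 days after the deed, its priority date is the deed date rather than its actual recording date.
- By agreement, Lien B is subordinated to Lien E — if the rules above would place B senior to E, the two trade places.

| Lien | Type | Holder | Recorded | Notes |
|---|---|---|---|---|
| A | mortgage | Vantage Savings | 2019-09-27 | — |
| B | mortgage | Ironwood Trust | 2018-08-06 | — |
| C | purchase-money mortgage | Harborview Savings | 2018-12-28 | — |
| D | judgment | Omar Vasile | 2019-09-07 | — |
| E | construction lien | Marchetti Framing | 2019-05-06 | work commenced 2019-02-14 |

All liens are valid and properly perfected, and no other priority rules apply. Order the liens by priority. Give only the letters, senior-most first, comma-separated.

Effective dates after the stated exceptions: C was recorded within the 45-day window, so its effective date is the deed date 2018-11-30; E is treated as recorded 2019-02-14, the work-commencement date.
Ordering by effective date: B (2018-08-06), C (2018-11-30), E (2019-02-14), D (2019-09-07), A (2019-09-27).
B would otherwise be senior to E, so under the subordination agreement B and E exchange positions.

E, C, B, D, A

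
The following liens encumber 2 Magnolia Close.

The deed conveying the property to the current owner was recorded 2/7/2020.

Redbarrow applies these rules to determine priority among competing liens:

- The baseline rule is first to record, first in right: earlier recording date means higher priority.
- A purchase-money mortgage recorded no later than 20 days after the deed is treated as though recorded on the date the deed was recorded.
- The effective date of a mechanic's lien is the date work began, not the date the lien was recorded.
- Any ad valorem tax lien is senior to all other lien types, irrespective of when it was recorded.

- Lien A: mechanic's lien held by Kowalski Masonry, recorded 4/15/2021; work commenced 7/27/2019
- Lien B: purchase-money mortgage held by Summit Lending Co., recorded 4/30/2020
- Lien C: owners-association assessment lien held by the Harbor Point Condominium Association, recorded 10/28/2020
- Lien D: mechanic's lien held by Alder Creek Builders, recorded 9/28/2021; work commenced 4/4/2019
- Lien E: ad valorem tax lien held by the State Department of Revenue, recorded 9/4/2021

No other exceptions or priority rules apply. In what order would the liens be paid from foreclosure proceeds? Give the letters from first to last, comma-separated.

Adjusting effective dates: A relates back to 7/27/2019 (work commenced); B was recorded 83 days after the deed, outside the 20-day window, so it keeps its recording date; D is treated as recorded 4/4/2019, the work-commencement date.
As an ad valorem tax lien, E is senior to every other lien.
The other liens, earliest effective date first: D (4/4/2019), A (7/27/2019), B (4/30/2020), C (10/28/2020).

E, D, A, B, C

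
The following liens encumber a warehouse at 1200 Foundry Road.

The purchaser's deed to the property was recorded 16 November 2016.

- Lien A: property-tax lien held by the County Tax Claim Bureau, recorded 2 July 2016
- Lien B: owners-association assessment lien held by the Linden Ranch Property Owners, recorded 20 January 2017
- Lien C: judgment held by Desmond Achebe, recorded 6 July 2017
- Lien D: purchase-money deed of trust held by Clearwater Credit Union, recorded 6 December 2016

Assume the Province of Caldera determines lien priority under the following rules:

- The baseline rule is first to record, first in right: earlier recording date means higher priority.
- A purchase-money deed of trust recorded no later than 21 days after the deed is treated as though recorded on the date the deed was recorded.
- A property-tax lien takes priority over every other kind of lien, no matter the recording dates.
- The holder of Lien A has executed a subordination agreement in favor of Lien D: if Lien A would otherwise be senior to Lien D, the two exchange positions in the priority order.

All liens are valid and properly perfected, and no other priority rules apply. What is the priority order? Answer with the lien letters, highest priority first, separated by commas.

First, effective dates: D's effective date is the deed date, 16 November 2016.
A, as a property-tax lien, has superpriority and ranks first.
Ordering the rest by effective date: D (16 November 2016), B (20 January 2017), C (6 July 2017).
A would otherwise be senior to D, so under the subordination agreement A and D exchange positions.

D, A, B, C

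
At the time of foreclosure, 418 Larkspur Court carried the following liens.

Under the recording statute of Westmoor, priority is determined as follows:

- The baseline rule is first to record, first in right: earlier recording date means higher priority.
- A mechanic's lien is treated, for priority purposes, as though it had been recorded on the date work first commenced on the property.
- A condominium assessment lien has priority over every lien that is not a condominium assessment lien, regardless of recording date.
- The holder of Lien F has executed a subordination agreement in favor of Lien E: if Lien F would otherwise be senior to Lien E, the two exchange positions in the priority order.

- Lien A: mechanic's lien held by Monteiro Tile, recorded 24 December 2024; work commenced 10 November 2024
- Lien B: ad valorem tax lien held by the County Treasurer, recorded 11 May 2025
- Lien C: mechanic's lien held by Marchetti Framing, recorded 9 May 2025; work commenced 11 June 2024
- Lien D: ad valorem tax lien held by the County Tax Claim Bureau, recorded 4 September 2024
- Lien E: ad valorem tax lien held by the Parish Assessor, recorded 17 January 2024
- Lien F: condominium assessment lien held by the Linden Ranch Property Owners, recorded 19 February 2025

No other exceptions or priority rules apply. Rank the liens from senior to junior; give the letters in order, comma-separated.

Effective dates after the stated exceptions: A's effective date is 10 November 2024, when work began; C relates back to 11 June 2024 (work commenced).
As a condominium assessment lien, F is senior to every other lien.
Among the remaining liens, by effective date: E (17 January 2024), C (11 June 2024), D (4 September 2024), A (10 November 2024), B (11 May 2025).
F would otherwise be senior to E, so under the subordination agreement F and E exchange positions.

E, F, C, D, A, B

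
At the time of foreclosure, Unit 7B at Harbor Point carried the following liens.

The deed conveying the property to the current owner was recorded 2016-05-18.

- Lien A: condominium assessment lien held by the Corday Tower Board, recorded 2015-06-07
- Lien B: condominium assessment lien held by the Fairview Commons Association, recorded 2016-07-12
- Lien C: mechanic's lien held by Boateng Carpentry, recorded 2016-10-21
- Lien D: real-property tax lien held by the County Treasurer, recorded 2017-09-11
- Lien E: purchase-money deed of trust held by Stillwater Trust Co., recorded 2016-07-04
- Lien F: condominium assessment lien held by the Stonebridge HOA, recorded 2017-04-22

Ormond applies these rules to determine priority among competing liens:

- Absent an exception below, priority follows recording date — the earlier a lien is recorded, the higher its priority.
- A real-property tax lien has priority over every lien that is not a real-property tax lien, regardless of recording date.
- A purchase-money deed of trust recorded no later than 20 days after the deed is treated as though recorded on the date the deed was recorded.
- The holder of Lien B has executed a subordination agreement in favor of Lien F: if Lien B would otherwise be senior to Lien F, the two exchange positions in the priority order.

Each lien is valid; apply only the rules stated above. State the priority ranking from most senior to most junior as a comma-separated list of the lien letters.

Adjusting effective dates: E was recorded 47 days after the deed — beyond 20 days — so no relation-back applies.
D is a real-property tax lien and takes priority over every other lien.
Among the remaining liens, by effective date: A (2015-06-07), E (2016-07-04), B (2016-07-12), C (2016-10-21), F (2017-04-22).
The subordination applies — B was senior to F — so B and F swap.

D, A, E, F, C, B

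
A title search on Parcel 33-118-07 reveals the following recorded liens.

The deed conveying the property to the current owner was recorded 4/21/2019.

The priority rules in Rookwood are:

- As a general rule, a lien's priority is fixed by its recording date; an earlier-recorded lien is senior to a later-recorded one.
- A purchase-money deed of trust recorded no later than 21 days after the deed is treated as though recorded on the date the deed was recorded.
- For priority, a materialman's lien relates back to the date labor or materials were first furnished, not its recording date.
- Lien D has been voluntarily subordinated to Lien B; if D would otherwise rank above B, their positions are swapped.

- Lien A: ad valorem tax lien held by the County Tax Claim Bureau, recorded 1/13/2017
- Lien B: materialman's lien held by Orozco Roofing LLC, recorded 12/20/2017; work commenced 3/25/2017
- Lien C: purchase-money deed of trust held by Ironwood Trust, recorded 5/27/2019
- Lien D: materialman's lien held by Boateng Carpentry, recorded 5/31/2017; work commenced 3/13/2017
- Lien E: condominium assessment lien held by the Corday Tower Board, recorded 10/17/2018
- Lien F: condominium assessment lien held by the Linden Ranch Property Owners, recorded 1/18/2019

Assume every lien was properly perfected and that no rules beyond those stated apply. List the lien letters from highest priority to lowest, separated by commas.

A, B, D, E, F, C

Effective dates after the stated exceptions: B is treated as recorded 3/25/2017, the work-commencement date; C was recorded 36 days after the deed — beyond 21 days — so no relation-back applies; D's effective date is 3/13/2017, when work began.
By effective date, earliest first: A (1/13/2017), D (3/13/2017), B (3/25/2017), E (10/17/2018), F (1/18/2019), C (5/27/2019).
D is senior to B before the subordination, so the two trade places.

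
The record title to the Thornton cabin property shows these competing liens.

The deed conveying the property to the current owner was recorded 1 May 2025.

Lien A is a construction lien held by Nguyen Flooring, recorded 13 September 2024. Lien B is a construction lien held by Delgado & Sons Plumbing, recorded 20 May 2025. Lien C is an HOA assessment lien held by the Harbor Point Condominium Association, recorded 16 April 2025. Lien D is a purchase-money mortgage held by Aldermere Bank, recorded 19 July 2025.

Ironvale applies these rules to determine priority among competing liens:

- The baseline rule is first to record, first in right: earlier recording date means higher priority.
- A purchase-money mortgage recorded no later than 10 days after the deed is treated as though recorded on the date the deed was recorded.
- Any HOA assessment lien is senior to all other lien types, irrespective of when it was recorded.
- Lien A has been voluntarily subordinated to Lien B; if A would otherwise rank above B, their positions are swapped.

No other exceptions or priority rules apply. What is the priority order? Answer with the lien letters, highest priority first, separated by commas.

C, B, A, D

Effective dates: D was recorded 79 days after the deed, outside the 10-day window, so it keeps its recording date.
C, as an HOA assessment lien, has superpriority and ranks first.
The other liens, earliest effective date first: A (13 September 2024), B (20 May 2025), D (19 July 2025).
The subordination applies — A was senior to B — so A and B swap.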